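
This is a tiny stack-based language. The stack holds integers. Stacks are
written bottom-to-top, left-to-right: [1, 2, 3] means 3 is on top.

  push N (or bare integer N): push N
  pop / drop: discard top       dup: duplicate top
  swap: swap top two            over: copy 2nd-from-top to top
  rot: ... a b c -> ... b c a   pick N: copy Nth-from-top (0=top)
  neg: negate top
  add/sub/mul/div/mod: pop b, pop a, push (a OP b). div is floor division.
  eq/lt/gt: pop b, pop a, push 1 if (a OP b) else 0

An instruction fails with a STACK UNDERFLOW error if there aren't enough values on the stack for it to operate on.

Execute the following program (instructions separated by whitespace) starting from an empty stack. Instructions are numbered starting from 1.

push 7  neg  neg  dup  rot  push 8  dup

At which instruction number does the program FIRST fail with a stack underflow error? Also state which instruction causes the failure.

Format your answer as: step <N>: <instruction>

Answer: step 5: rot

Derivation:
Step 1 ('push 7'): stack = [7], depth = 1
Step 2 ('neg'): stack = [-7], depth = 1
Step 3 ('neg'): stack = [7], depth = 1
Step 4 ('dup'): stack = [7, 7], depth = 2
Step 5 ('rot'): needs 3 value(s) but depth is 2 — STACK UNDERFLOW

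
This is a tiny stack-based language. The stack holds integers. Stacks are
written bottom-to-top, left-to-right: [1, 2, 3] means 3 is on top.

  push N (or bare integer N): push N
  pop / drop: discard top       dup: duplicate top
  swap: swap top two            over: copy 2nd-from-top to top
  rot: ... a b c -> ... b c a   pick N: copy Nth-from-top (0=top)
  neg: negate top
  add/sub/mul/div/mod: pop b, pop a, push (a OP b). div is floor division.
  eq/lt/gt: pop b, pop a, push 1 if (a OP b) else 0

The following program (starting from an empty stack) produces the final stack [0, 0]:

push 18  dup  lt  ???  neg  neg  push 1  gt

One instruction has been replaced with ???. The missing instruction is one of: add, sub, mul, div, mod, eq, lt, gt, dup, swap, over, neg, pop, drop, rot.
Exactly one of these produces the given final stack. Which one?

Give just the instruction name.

Answer: dup

Derivation:
Stack before ???: [0]
Stack after ???:  [0, 0]
The instruction that transforms [0] -> [0, 0] is: dup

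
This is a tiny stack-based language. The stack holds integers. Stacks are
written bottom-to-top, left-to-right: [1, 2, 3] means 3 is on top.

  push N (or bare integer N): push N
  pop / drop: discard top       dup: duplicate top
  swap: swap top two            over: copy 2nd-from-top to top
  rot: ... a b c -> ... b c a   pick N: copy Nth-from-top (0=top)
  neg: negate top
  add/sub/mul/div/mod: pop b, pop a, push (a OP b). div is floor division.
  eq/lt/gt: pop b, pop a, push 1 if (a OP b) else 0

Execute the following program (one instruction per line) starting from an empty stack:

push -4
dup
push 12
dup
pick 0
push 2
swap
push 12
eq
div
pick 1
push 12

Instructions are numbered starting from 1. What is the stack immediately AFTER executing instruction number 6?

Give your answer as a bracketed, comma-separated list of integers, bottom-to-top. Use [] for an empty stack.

Step 1 ('push -4'): [-4]
Step 2 ('dup'): [-4, -4]
Step 3 ('push 12'): [-4, -4, 12]
Step 4 ('dup'): [-4, -4, 12, 12]
Step 5 ('pick 0'): [-4, -4, 12, 12, 12]
Step 6 ('push 2'): [-4, -4, 12, 12, 12, 2]

Answer: [-4, -4, 12, 12, 12, 2]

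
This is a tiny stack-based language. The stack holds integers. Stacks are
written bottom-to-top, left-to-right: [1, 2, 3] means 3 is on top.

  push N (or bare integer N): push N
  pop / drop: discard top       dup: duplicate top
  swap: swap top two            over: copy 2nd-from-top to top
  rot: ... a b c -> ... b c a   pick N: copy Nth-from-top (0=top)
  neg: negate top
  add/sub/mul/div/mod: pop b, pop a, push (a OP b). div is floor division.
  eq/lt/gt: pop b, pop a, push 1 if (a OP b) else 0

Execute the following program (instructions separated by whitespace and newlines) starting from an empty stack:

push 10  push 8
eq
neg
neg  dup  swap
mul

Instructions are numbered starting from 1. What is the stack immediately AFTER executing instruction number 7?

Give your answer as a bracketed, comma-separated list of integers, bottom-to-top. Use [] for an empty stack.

Step 1 ('push 10'): [10]
Step 2 ('push 8'): [10, 8]
Step 3 ('eq'): [0]
Step 4 ('neg'): [0]
Step 5 ('neg'): [0]
Step 6 ('dup'): [0, 0]
Step 7 ('swap'): [0, 0]

Answer: [0, 0]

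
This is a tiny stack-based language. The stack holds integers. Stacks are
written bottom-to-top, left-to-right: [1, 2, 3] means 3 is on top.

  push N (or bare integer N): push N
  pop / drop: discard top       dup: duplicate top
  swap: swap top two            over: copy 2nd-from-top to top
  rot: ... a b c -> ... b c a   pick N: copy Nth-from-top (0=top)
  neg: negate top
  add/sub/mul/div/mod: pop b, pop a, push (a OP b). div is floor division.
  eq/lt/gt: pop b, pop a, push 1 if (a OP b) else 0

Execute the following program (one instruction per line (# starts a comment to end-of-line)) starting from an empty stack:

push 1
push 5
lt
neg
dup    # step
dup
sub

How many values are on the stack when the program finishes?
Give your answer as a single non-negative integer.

Answer: 2

Derivation:
After 'push 1': stack = [1] (depth 1)
After 'push 5': stack = [1, 5] (depth 2)
After 'lt': stack = [1] (depth 1)
After 'neg': stack = [-1] (depth 1)
After 'dup': stack = [-1, -1] (depth 2)
After 'dup': stack = [-1, -1, -1] (depth 3)
After 'sub': stack = [-1, 0] (depth 2)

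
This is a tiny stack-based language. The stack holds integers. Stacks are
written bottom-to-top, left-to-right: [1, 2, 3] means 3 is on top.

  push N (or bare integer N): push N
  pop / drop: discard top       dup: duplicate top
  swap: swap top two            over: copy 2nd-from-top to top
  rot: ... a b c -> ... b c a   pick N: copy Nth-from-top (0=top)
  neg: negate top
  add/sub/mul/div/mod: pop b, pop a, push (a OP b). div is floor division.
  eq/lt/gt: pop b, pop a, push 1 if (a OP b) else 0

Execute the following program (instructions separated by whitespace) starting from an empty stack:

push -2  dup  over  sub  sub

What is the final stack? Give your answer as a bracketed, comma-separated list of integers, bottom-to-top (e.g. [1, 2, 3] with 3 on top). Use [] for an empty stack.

After 'push -2': [-2]
After 'dup': [-2, -2]
After 'over': [-2, -2, -2]
After 'sub': [-2, 0]
After 'sub': [-2]

Answer: [-2]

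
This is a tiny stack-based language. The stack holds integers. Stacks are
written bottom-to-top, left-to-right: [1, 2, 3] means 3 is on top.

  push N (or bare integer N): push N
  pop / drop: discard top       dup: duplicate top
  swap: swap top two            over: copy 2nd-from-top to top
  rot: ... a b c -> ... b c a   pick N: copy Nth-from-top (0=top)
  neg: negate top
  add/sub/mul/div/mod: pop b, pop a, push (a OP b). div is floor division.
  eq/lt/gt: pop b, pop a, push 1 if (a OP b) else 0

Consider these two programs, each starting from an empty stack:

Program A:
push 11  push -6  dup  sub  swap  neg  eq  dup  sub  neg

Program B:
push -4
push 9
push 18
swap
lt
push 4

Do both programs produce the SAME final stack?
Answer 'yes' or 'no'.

Program A trace:
  After 'push 11': [11]
  After 'push -6': [11, -6]
  After 'dup': [11, -6, -6]
  After 'sub': [11, 0]
  After 'swap': [0, 11]
  After 'neg': [0, -11]
  After 'eq': [0]
  After 'dup': [0, 0]
  After 'sub': [0]
  After 'neg': [0]
Program A final stack: [0]

Program B trace:
  After 'push -4': [-4]
  After 'push 9': [-4, 9]
  After 'push 18': [-4, 9, 18]
  After 'swap': [-4, 18, 9]
  After 'lt': [-4, 0]
  After 'push 4': [-4, 0, 4]
Program B final stack: [-4, 0, 4]
Same: no

Answer: no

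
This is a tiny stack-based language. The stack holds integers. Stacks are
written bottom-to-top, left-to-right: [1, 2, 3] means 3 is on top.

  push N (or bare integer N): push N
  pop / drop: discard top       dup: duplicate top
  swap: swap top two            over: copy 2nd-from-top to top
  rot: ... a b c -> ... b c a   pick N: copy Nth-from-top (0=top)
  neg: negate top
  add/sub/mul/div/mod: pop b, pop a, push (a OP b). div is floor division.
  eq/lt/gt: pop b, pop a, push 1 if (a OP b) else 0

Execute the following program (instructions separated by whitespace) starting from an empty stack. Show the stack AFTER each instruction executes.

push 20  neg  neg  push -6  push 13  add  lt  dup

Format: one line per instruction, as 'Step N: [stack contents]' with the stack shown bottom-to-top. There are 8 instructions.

Step 1: [20]
Step 2: [-20]
Step 3: [20]
Step 4: [20, -6]
Step 5: [20, -6, 13]
Step 6: [20, 7]
Step 7: [0]
Step 8: [0, 0]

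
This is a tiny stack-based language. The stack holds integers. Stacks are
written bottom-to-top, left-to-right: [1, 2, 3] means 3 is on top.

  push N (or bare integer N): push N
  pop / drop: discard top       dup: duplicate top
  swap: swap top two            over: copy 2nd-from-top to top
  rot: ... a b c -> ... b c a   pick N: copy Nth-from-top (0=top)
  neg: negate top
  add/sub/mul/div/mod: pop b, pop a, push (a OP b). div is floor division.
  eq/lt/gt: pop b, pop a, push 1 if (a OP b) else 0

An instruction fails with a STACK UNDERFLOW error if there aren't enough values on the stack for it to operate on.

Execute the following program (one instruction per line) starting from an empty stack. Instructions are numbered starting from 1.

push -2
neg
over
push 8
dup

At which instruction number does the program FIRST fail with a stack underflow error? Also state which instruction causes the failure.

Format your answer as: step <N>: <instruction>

Step 1 ('push -2'): stack = [-2], depth = 1
Step 2 ('neg'): stack = [2], depth = 1
Step 3 ('over'): needs 2 value(s) but depth is 1 — STACK UNDERFLOW

Answer: step 3: over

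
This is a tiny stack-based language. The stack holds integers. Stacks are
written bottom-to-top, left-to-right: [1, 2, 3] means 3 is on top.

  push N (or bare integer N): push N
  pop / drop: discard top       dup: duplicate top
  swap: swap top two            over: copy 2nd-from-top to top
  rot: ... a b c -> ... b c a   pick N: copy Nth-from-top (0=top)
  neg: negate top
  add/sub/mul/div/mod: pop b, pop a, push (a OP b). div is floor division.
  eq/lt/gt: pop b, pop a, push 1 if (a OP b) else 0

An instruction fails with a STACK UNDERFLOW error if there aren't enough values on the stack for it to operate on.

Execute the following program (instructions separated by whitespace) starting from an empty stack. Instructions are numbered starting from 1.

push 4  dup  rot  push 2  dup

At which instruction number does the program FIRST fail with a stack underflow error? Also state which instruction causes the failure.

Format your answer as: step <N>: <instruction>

Step 1 ('push 4'): stack = [4], depth = 1
Step 2 ('dup'): stack = [4, 4], depth = 2
Step 3 ('rot'): needs 3 value(s) but depth is 2 — STACK UNDERFLOW

Answer: step 3: rot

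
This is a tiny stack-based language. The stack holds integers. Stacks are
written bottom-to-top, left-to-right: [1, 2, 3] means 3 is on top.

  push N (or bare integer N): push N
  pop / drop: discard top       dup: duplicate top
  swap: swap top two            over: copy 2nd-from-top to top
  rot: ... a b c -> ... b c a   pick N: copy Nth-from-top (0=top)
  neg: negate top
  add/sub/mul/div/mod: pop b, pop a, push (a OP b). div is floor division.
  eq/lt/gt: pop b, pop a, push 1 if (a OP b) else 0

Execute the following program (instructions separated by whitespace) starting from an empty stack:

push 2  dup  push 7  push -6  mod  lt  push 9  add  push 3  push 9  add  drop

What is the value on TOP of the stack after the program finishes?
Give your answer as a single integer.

After 'push 2': [2]
After 'dup': [2, 2]
After 'push 7': [2, 2, 7]
After 'push -6': [2, 2, 7, -6]
After 'mod': [2, 2, -5]
After 'lt': [2, 0]
After 'push 9': [2, 0, 9]
After 'add': [2, 9]
After 'push 3': [2, 9, 3]
After 'push 9': [2, 9, 3, 9]
After 'add': [2, 9, 12]
After 'drop': [2, 9]

Answer: 9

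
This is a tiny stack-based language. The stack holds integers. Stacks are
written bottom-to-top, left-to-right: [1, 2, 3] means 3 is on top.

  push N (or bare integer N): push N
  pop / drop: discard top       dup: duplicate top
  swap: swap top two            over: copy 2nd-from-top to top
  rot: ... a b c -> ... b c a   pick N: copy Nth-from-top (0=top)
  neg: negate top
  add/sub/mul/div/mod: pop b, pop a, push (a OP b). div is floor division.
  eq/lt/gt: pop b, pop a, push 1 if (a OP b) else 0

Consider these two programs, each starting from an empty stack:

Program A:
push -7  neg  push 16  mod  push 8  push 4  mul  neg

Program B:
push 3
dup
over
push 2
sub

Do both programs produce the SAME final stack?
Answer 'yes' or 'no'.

Program A trace:
  After 'push -7': [-7]
  After 'neg': [7]
  After 'push 16': [7, 16]
  After 'mod': [7]
  After 'push 8': [7, 8]
  After 'push 4': [7, 8, 4]
  After 'mul': [7, 32]
  After 'neg': [7, -32]
Program A final stack: [7, -32]

Program B trace:
  After 'push 3': [3]
  After 'dup': [3, 3]
  After 'over': [3, 3, 3]
  After 'push 2': [3, 3, 3, 2]
  After 'sub': [3, 3, 1]
Program B final stack: [3, 3, 1]
Same: no

Answer: no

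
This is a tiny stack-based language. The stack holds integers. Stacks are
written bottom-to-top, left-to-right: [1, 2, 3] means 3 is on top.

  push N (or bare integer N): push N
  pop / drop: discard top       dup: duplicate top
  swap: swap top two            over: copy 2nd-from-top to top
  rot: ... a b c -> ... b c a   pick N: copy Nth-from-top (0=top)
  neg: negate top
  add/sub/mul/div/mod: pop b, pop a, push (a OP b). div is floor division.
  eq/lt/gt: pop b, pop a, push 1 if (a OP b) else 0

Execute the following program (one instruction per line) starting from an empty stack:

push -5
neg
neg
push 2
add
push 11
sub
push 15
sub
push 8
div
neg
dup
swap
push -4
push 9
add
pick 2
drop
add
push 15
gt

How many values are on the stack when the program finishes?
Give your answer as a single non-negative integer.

Answer: 2

Derivation:
After 'push -5': stack = [-5] (depth 1)
After 'neg': stack = [5] (depth 1)
After 'neg': stack = [-5] (depth 1)
After 'push 2': stack = [-5, 2] (depth 2)
After 'add': stack = [-3] (depth 1)
After 'push 11': stack = [-3, 11] (depth 2)
After 'sub': stack = [-14] (depth 1)
After 'push 15': stack = [-14, 15] (depth 2)
After 'sub': stack = [-29] (depth 1)
After 'push 8': stack = [-29, 8] (depth 2)
  ...
After 'dup': stack = [4, 4] (depth 2)
After 'swap': stack = [4, 4] (depth 2)
After 'push -4': stack = [4, 4, -4] (depth 3)
After 'push 9': stack = [4, 4, -4, 9] (depth 4)
After 'add': stack = [4, 4, 5] (depth 3)
After 'pick 2': stack = [4, 4, 5, 4] (depth 4)
After 'drop': stack = [4, 4, 5] (depth 3)
After 'add': stack = [4, 9] (depth 2)
After 'push 15': stack = [4, 9, 15] (depth 3)
After 'gt': stack = [4, 0] (depth 2)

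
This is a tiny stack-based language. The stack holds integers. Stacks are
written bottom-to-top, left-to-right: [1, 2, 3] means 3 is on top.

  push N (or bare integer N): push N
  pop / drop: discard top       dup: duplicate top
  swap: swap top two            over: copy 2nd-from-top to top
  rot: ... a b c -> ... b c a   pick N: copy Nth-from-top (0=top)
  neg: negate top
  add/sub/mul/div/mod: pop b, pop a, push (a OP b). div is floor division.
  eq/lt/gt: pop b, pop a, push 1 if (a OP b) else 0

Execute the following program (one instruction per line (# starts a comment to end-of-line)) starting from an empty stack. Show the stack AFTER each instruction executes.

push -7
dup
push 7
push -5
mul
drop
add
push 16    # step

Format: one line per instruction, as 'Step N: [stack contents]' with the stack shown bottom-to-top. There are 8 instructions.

Step 1: [-7]
Step 2: [-7, -7]
Step 3: [-7, -7, 7]
Step 4: [-7, -7, 7, -5]
Step 5: [-7, -7, -35]
Step 6: [-7, -7]
Step 7: [-14]
Step 8: [-14, 16]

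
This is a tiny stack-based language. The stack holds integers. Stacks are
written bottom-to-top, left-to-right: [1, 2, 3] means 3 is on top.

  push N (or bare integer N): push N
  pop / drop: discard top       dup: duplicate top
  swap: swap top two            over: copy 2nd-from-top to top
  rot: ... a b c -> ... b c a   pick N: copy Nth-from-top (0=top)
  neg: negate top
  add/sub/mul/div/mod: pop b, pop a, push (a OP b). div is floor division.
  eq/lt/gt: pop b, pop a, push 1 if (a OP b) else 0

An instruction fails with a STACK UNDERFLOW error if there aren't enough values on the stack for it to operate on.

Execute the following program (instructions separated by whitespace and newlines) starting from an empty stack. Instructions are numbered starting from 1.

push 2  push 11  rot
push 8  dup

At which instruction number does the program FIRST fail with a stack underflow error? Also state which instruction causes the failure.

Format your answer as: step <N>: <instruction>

Step 1 ('push 2'): stack = [2], depth = 1
Step 2 ('push 11'): stack = [2, 11], depth = 2
Step 3 ('rot'): needs 3 value(s) but depth is 2 — STACK UNDERFLOW

Answer: step 3: rot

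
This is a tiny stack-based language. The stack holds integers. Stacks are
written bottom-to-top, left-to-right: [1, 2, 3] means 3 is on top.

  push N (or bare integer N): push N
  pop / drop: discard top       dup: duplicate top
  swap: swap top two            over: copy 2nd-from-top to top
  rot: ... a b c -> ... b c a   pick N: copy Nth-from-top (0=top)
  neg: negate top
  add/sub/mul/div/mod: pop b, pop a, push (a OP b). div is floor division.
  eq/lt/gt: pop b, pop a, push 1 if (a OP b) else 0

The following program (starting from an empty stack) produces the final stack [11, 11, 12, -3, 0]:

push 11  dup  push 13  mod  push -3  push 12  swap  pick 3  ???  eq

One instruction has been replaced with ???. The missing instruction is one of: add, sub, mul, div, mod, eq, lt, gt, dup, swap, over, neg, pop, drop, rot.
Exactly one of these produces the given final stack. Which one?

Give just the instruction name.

Answer: over

Derivation:
Stack before ???: [11, 11, 12, -3, 11]
Stack after ???:  [11, 11, 12, -3, 11, -3]
The instruction that transforms [11, 11, 12, -3, 11] -> [11, 11, 12, -3, 11, -3] is: over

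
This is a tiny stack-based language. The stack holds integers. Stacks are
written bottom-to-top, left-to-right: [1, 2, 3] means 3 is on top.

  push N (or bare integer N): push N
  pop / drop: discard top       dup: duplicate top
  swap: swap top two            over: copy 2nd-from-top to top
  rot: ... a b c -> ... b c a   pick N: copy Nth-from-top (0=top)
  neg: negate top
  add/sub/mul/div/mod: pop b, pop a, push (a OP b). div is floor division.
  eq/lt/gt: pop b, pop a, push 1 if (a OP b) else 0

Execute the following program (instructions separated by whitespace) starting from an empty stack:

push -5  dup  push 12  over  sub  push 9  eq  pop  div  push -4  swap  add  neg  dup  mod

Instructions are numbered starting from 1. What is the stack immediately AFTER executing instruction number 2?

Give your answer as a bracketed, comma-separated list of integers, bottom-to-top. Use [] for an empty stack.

Answer: [-5, -5]

Derivation:
Step 1 ('push -5'): [-5]
Step 2 ('dup'): [-5, -5]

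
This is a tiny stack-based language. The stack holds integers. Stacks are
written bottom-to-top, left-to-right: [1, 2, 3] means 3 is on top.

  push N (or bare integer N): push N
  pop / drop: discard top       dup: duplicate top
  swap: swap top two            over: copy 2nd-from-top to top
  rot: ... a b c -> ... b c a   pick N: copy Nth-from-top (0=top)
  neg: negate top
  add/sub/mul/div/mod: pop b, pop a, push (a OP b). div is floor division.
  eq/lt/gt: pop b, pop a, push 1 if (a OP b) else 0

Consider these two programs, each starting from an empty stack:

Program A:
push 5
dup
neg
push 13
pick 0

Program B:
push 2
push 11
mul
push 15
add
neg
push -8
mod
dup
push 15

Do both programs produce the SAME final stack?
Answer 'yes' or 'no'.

Program A trace:
  After 'push 5': [5]
  After 'dup': [5, 5]
  After 'neg': [5, -5]
  After 'push 13': [5, -5, 13]
  After 'pick 0': [5, -5, 13, 13]
Program A final stack: [5, -5, 13, 13]

Program B trace:
  After 'push 2': [2]
  After 'push 11': [2, 11]
  After 'mul': [22]
  After 'push 15': [22, 15]
  After 'add': [37]
  After 'neg': [-37]
  After 'push -8': [-37, -8]
  After 'mod': [-5]
  After 'dup': [-5, -5]
  After 'push 15': [-5, -5, 15]
Program B final stack: [-5, -5, 15]
Same: no

Answer: no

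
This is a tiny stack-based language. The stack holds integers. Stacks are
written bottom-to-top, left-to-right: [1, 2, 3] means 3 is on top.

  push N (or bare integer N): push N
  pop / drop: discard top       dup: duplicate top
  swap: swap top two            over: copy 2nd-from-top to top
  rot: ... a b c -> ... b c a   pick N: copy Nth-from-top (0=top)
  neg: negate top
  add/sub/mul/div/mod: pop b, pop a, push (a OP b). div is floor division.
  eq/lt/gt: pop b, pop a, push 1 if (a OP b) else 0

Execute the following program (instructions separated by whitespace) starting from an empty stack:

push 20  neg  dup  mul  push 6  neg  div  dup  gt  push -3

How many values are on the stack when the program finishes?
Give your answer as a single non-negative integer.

Answer: 2

Derivation:
After 'push 20': stack = [20] (depth 1)
After 'neg': stack = [-20] (depth 1)
After 'dup': stack = [-20, -20] (depth 2)
After 'mul': stack = [400] (depth 1)
After 'push 6': stack = [400, 6] (depth 2)
After 'neg': stack = [400, -6] (depth 2)
After 'div': stack = [-67] (depth 1)
After 'dup': stack = [-67, -67] (depth 2)
After 'gt': stack = [0] (depth 1)
After 'push -3': stack = [0, -3] (depth 2)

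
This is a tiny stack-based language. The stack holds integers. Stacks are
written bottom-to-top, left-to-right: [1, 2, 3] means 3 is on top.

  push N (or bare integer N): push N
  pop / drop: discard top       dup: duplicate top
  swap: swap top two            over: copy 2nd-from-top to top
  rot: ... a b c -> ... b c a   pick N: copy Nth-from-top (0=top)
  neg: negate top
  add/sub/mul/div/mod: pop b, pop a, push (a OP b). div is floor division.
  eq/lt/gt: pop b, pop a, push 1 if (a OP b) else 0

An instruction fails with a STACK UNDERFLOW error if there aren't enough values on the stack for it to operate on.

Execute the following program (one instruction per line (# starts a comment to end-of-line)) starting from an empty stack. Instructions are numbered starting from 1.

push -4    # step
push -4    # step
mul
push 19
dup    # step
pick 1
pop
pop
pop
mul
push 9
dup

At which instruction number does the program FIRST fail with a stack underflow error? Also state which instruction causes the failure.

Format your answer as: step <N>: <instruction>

Answer: step 10: mul

Derivation:
Step 1 ('push -4'): stack = [-4], depth = 1
Step 2 ('push -4'): stack = [-4, -4], depth = 2
Step 3 ('mul'): stack = [16], depth = 1
Step 4 ('push 19'): stack = [16, 19], depth = 2
Step 5 ('dup'): stack = [16, 19, 19], depth = 3
Step 6 ('pick 1'): stack = [16, 19, 19, 19], depth = 4
Step 7 ('pop'): stack = [16, 19, 19], depth = 3
Step 8 ('pop'): stack = [16, 19], depth = 2
Step 9 ('pop'): stack = [16], depth = 1
Step 10 ('mul'): needs 2 value(s) but depth is 1 — STACK UNDERFLOW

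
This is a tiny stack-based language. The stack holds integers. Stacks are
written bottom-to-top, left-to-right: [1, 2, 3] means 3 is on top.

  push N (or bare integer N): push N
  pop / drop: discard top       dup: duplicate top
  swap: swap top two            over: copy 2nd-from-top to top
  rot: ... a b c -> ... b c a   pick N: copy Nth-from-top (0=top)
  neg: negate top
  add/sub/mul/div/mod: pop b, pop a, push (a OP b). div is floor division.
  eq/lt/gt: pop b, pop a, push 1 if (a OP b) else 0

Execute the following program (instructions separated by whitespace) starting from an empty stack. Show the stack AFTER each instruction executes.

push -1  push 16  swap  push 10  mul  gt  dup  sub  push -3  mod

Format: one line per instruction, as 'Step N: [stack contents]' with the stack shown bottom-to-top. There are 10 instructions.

Step 1: [-1]
Step 2: [-1, 16]
Step 3: [16, -1]
Step 4: [16, -1, 10]
Step 5: [16, -10]
Step 6: [1]
Step 7: [1, 1]
Step 8: [0]
Step 9: [0, -3]
Step 10: [0]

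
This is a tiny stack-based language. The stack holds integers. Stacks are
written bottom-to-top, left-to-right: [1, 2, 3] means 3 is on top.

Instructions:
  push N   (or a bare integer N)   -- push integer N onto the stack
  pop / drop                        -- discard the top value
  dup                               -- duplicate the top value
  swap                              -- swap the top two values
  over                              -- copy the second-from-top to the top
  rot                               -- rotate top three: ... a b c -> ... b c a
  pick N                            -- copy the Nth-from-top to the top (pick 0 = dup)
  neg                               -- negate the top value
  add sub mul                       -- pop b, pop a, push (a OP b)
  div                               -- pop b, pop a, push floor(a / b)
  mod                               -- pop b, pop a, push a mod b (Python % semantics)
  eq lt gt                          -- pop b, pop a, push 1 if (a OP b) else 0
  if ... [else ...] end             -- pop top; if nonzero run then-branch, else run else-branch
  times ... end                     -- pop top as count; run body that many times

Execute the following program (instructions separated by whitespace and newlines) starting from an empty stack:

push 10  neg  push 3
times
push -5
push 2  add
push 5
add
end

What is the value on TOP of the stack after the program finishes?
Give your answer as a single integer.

Answer: 2

Derivation:
After 'push 10': [10]
After 'neg': [-10]
After 'push 3': [-10, 3]
After 'times': [-10]
After 'push -5': [-10, -5]
After 'push 2': [-10, -5, 2]
After 'add': [-10, -3]
After 'push 5': [-10, -3, 5]
After 'add': [-10, 2]
After 'push -5': [-10, 2, -5]
After 'push 2': [-10, 2, -5, 2]
After 'add': [-10, 2, -3]
After 'push 5': [-10, 2, -3, 5]
After 'add': [-10, 2, 2]
After 'push -5': [-10, 2, 2, -5]
After 'push 2': [-10, 2, 2, -5, 2]
After 'add': [-10, 2, 2, -3]
After 'push 5': [-10, 2, 2, -3, 5]
After 'add': [-10, 2, 2, 2]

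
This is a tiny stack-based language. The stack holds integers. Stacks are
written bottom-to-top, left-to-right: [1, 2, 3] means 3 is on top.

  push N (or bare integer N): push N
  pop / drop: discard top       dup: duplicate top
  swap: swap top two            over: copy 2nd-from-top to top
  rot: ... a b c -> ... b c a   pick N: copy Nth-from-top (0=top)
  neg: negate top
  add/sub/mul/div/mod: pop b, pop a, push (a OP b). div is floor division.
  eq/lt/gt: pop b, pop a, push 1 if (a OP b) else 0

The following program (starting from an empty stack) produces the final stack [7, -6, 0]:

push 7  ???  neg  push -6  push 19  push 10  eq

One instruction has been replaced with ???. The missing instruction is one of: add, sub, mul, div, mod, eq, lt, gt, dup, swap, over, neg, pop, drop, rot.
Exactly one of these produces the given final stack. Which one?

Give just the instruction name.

Answer: neg

Derivation:
Stack before ???: [7]
Stack after ???:  [-7]
The instruction that transforms [7] -> [-7] is: neg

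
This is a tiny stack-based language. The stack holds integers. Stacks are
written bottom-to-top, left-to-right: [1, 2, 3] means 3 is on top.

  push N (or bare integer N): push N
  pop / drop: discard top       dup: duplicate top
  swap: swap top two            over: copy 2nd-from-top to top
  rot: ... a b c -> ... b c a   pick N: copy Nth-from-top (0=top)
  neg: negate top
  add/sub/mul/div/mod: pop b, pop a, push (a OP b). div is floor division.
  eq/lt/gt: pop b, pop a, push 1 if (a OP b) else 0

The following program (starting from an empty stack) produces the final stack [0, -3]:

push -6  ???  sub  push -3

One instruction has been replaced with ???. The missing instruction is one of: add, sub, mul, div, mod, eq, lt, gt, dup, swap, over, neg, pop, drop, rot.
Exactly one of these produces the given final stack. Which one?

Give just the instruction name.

Answer: dup

Derivation:
Stack before ???: [-6]
Stack after ???:  [-6, -6]
The instruction that transforms [-6] -> [-6, -6] is: dup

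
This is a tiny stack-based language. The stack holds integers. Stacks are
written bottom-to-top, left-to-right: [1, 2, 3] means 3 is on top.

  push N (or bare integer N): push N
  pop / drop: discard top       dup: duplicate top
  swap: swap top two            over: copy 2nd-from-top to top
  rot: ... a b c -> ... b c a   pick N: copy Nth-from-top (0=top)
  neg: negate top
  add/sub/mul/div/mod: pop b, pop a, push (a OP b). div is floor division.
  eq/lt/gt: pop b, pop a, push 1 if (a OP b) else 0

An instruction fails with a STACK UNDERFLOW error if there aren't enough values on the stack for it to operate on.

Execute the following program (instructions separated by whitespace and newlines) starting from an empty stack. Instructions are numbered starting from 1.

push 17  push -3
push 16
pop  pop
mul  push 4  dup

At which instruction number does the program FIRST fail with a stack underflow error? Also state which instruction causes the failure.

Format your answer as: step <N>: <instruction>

Step 1 ('push 17'): stack = [17], depth = 1
Step 2 ('push -3'): stack = [17, -3], depth = 2
Step 3 ('push 16'): stack = [17, -3, 16], depth = 3
Step 4 ('pop'): stack = [17, -3], depth = 2
Step 5 ('pop'): stack = [17], depth = 1
Step 6 ('mul'): needs 2 value(s) but depth is 1 — STACK UNDERFLOW

Answer: step 6: mul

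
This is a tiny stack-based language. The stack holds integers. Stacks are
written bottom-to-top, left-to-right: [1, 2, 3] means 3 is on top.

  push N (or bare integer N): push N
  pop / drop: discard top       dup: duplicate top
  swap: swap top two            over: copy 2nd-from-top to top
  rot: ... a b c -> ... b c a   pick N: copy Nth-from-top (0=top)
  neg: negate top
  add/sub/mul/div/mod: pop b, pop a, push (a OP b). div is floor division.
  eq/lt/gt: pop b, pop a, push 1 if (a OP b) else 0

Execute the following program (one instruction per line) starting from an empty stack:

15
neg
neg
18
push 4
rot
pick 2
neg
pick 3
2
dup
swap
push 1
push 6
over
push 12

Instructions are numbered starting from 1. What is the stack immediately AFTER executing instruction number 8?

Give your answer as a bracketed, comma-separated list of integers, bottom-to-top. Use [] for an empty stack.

Answer: [18, 4, 15, -18]

Derivation:
Step 1 ('15'): [15]
Step 2 ('neg'): [-15]
Step 3 ('neg'): [15]
Step 4 ('18'): [15, 18]
Step 5 ('push 4'): [15, 18, 4]
Step 6 ('rot'): [18, 4, 15]
Step 7 ('pick 2'): [18, 4, 15, 18]
Step 8 ('neg'): [18, 4, 15, -18]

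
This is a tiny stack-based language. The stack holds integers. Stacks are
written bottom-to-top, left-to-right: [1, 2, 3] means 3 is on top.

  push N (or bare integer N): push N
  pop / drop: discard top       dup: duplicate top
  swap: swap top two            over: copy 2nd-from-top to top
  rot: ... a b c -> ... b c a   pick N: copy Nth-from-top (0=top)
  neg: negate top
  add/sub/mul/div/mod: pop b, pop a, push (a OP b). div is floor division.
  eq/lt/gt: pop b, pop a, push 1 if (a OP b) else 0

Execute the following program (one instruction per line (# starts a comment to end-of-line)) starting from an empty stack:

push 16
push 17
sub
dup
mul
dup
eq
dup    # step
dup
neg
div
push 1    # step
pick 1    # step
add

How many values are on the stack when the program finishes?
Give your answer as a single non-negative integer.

Answer: 3

Derivation:
After 'push 16': stack = [16] (depth 1)
After 'push 17': stack = [16, 17] (depth 2)
After 'sub': stack = [-1] (depth 1)
After 'dup': stack = [-1, -1] (depth 2)
After 'mul': stack = [1] (depth 1)
After 'dup': stack = [1, 1] (depth 2)
After 'eq': stack = [1] (depth 1)
After 'dup': stack = [1, 1] (depth 2)
After 'dup': stack = [1, 1, 1] (depth 3)
After 'neg': stack = [1, 1, -1] (depth 3)
After 'div': stack = [1, -1] (depth 2)
After 'push 1': stack = [1, -1, 1] (depth 3)
After 'pick 1': stack = [1, -1, 1, -1] (depth 4)
After 'add': stack = [1, -1, 0] (depth 3)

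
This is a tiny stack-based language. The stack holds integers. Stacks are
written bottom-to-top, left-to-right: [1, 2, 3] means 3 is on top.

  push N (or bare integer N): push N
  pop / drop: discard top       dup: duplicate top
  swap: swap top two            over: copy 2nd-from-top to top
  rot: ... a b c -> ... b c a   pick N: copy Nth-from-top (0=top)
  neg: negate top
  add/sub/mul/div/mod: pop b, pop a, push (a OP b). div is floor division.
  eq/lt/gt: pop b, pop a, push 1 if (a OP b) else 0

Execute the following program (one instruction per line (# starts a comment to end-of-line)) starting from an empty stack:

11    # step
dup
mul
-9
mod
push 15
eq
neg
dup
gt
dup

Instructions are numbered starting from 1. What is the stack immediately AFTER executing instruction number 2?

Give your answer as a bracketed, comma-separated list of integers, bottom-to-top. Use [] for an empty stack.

Answer: [11, 11]

Derivation:
Step 1 ('11'): [11]
Step 2 ('dup'): [11, 11]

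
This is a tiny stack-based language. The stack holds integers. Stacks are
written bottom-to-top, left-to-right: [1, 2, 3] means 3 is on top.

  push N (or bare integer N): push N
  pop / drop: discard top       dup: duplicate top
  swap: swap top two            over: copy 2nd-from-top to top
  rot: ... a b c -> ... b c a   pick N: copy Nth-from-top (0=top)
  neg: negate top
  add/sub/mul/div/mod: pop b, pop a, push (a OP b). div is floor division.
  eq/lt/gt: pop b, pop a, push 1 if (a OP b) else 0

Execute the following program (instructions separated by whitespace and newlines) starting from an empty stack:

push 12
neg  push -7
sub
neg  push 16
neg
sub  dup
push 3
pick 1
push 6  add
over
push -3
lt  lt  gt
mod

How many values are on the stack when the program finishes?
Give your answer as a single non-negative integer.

Answer: 2

Derivation:
After 'push 12': stack = [12] (depth 1)
After 'neg': stack = [-12] (depth 1)
After 'push -7': stack = [-12, -7] (depth 2)
After 'sub': stack = [-5] (depth 1)
After 'neg': stack = [5] (depth 1)
After 'push 16': stack = [5, 16] (depth 2)
After 'neg': stack = [5, -16] (depth 2)
After 'sub': stack = [21] (depth 1)
After 'dup': stack = [21, 21] (depth 2)
After 'push 3': stack = [21, 21, 3] (depth 3)
After 'pick 1': stack = [21, 21, 3, 21] (depth 4)
After 'push 6': stack = [21, 21, 3, 21, 6] (depth 5)
After 'add': stack = [21, 21, 3, 27] (depth 4)
After 'over': stack = [21, 21, 3, 27, 3] (depth 5)
After 'push -3': stack = [21, 21, 3, 27, 3, -3] (depth 6)
After 'lt': stack = [21, 21, 3, 27, 0] (depth 5)
After 'lt': stack = [21, 21, 3, 0] (depth 4)
After 'gt': stack = [21, 21, 1] (depth 3)
After 'mod': stack = [21, 0] (depth 2)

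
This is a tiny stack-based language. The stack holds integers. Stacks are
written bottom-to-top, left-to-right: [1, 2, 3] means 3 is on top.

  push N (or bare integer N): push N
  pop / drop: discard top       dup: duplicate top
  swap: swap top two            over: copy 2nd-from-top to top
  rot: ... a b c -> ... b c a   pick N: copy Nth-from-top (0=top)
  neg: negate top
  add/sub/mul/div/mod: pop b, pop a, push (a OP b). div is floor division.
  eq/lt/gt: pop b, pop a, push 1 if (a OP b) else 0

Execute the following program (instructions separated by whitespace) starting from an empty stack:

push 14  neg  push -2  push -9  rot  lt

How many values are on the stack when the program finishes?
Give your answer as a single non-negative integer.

After 'push 14': stack = [14] (depth 1)
After 'neg': stack = [-14] (depth 1)
After 'push -2': stack = [-14, -2] (depth 2)
After 'push -9': stack = [-14, -2, -9] (depth 3)
After 'rot': stack = [-2, -9, -14] (depth 3)
After 'lt': stack = [-2, 0] (depth 2)

Answer: 2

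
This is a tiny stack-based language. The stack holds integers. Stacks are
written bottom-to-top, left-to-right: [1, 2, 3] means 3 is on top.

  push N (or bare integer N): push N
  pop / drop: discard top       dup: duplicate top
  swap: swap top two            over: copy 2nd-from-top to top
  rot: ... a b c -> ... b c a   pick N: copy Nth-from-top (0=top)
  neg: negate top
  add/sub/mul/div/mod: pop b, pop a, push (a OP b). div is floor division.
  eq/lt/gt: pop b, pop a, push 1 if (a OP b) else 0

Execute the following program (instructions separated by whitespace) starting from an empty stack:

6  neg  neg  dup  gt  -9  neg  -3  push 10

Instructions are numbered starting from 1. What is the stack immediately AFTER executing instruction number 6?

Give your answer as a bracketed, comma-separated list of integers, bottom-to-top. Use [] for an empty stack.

Answer: [0, -9]

Derivation:
Step 1 ('6'): [6]
Step 2 ('neg'): [-6]
Step 3 ('neg'): [6]
Step 4 ('dup'): [6, 6]
Step 5 ('gt'): [0]
Step 6 ('-9'): [0, -9]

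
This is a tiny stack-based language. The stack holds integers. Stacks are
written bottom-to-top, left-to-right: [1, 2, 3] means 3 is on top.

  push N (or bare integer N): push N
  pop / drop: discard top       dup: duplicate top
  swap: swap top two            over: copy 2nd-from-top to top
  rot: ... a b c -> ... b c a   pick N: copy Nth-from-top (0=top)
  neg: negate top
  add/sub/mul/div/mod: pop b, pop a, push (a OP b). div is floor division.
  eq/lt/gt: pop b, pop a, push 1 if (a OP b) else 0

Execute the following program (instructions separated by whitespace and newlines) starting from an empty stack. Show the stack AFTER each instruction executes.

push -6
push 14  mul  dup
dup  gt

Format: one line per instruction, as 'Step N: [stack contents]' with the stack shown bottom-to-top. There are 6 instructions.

Step 1: [-6]
Step 2: [-6, 14]
Step 3: [-84]
Step 4: [-84, -84]
Step 5: [-84, -84, -84]
Step 6: [-84, 0]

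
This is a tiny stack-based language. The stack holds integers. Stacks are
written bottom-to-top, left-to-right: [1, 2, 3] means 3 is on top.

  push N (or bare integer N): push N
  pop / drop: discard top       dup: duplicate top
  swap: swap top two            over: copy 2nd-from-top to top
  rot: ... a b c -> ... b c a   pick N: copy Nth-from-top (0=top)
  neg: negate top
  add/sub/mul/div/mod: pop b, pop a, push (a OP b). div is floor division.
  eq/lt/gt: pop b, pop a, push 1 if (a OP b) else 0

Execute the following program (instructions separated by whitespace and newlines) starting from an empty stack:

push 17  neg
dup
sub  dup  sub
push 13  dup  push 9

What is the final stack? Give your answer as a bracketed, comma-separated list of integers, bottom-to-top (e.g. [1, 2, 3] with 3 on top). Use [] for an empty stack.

Answer: [0, 13, 13, 9]

Derivation:
After 'push 17': [17]
After 'neg': [-17]
After 'dup': [-17, -17]
After 'sub': [0]
After 'dup': [0, 0]
After 'sub': [0]
After 'push 13': [0, 13]
After 'dup': [0, 13, 13]
After 'push 9': [0, 13, 13, 9]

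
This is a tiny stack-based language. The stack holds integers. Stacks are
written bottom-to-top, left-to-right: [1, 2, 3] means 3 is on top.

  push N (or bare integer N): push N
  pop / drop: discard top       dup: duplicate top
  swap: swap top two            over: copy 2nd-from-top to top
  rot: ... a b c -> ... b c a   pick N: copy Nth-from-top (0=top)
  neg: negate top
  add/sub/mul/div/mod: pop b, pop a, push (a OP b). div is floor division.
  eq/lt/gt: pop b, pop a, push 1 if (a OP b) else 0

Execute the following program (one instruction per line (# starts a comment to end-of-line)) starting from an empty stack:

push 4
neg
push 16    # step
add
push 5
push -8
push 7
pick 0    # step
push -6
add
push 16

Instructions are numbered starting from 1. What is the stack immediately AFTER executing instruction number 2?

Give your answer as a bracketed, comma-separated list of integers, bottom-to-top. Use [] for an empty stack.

Step 1 ('push 4'): [4]
Step 2 ('neg'): [-4]

Answer: [-4]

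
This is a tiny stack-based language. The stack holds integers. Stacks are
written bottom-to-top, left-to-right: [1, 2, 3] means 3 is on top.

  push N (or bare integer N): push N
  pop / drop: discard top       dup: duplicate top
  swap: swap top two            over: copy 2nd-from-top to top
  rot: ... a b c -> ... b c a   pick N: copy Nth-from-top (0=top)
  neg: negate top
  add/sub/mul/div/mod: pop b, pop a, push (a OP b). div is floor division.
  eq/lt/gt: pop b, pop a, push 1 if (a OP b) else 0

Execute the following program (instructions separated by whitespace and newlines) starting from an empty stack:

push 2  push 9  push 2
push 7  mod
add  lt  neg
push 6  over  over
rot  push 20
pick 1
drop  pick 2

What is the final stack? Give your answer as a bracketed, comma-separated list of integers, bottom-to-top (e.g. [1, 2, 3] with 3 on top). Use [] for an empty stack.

Answer: [-1, -1, 6, 6, 20, 6]

Derivation:
After 'push 2': [2]
After 'push 9': [2, 9]
After 'push 2': [2, 9, 2]
After 'push 7': [2, 9, 2, 7]
After 'mod': [2, 9, 2]
After 'add': [2, 11]
After 'lt': [1]
After 'neg': [-1]
After 'push 6': [-1, 6]
After 'over': [-1, 6, -1]
After 'over': [-1, 6, -1, 6]
After 'rot': [-1, -1, 6, 6]
After 'push 20': [-1, -1, 6, 6, 20]
After 'pick 1': [-1, -1, 6, 6, 20, 6]
After 'drop': [-1, -1, 6, 6, 20]
After 'pick 2': [-1, -1, 6, 6, 20, 6]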